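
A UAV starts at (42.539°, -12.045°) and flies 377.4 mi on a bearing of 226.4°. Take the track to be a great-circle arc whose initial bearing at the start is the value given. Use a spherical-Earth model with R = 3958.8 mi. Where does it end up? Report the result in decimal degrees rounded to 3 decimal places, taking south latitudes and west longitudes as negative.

Angular distance δ = d/R = 377.4 / 3958.8 = 0.095332 rad.
Start latitude φ₁ = 0.742446 rad; initial bearing θ = 3.951425 rad.
Destination latitude: φ₂ = arcsin( sin φ₁ cos δ + cos φ₁ sin δ cos θ ) = arcsin(0.624655) = 38.657°.
For the longitude increment, Δλ = atan2( sin θ sin δ cos φ₁, cos δ − sin φ₁ sin φ₂ ) = atan2(-0.050790, 0.573135) = -5.064°.
Hence λ₂ = -12.045° + -5.064° = -17.109°.

latitude 38.657°, longitude -17.109°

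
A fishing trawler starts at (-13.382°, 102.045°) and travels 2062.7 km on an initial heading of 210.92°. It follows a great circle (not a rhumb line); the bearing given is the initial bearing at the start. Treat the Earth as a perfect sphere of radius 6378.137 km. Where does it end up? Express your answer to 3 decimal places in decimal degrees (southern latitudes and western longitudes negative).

δ = 2062.7/6378.137 = 0.323402 rad (18.5295°).
With φ₁ = -13.382° = -0.233560 rad and θ = 210.92° = 3.681248 rad:
Applying the spherical law of cosines for sides, sin φ₂ = sin φ₁ cos δ + cos φ₁ sin δ cos θ = -0.484673, so φ₂ = -28.991°.
For the longitude increment, Δλ = atan2( sin θ sin δ cos φ₁, cos δ − sin φ₁ sin φ₂ ) = atan2(-0.158862, 0.835986) = -10.760°.
λ₂ = λ₁ + Δλ = 91.285°.

latitude -28.991°, longitude 91.285°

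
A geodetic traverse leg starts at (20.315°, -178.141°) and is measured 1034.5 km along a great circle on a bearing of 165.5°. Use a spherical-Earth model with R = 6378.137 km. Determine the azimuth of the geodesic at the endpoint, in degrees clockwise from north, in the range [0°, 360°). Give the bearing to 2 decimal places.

δ = 1034.5/6378.137 = 0.162195 rad (9.2931°).
Start latitude φ₁ = 0.354564 rad; initial bearing θ = 2.888520 rad.
sin φ₂ = sin φ₁ cos δ + cos φ₁ sin δ cos θ = (0.347181)(0.986875) + (0.937798)(0.161484)(-0.968148) = 0.196008
φ₂ = asin(0.196008) = 0.197286 rad = 11.304°.
Δλ = atan2( sin θ sin δ cos φ₁ , cos δ − sin φ₁ sin φ₂ ) = atan2(0.037918, 0.918825) = 0.041244 rad = 2.363°.
λ₂ = λ₁ + Δλ = -175.778°.
The forward bearing on arrival equals the back-azimuth from the destination plus 180°.
Back-azimuth from P₂ (11.30°, -175.78°) to P₁ (20.32°, -178.14°), with Δλ' = λ₁ − λ₂ = -2.36°: atan2( sin Δλ' cos φ₁ , cos φ₂ sin φ₁ − sin φ₂ cos φ₁ cos Δλ' ) = 346.15°.
Final bearing = (346.15° + 180°) mod 360° = 166.15°.

final bearing 166.15°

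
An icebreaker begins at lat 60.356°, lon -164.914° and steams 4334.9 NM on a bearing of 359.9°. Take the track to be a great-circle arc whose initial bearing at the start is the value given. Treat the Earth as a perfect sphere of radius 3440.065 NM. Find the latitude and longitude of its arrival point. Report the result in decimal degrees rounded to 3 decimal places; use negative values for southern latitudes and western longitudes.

latitude 47.444°, longitude 15.227°

δ = 4334.9/3440.065 = 1.260122 rad (72.1996°).
Start latitude φ₁ = 1.053411 rad; initial bearing θ = 6.281440 rad.
Applying the spherical law of cosines for sides, sin φ₂ = sin φ₁ cos δ + cos φ₁ sin δ cos θ = 0.736620, so φ₂ = 47.444°.
Then Δλ = atan2(-0.000822, -0.334507) = -3.139136 rad, from sin θ sin δ cos φ₁ over cos δ − sin φ₁ sin φ₂.
λ₂ = -164.914° + -179.859° = -344.773°, normalized to (−180°, 180°] → 15.227°.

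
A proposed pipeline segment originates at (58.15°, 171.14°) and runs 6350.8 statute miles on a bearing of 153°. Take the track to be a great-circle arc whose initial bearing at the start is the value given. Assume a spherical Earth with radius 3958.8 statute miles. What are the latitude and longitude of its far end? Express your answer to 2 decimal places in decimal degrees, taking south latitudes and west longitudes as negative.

latitude -29.89°, longitude -157.30°

Central angle δ = d/R = 1.604224 rad.
With φ₁ = 58.15° = 1.014909 rad and θ = 153° = 2.670354 rad:
sin φ₂ = sin φ₁ cos δ + cos φ₁ sin δ cos θ = (0.849433)(-0.033421) + (0.527697)(0.999441)(-0.891007) = -0.498308
φ₂ = asin(-0.498308) = -0.521646 rad = -29.89°.
For the longitude increment, Δλ = atan2( sin θ sin δ cos φ₁, cos δ − sin φ₁ sin φ₂ ) = atan2(0.239436, 0.389858) = 31.56°.
λ₂ = 171.14° + 31.56° = 202.70°, normalized to (−180°, 180°] → -157.30°.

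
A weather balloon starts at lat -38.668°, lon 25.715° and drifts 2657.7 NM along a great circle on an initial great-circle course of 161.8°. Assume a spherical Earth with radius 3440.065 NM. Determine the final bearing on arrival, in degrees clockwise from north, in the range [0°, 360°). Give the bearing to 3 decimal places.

The arc subtends δ = 2657.7/3440.065 = 0.772573 rad at the centre.
Start latitude φ₁ = -0.674884 rad; initial bearing θ = 2.823943 rad.
Applying the spherical law of cosines for sides, sin φ₂ = sin φ₁ cos δ + cos φ₁ sin δ cos θ = -0.965140, so φ₂ = -74.827°.
For the longitude increment, Δλ = atan2( sin θ sin δ cos φ₁, cos δ − sin φ₁ sin φ₂ ) = atan2(0.170213, 0.113092) = 56.399°.
Hence λ₂ = 25.715° + 56.399° = 82.114°.
The forward bearing on arrival equals the back-azimuth from the destination plus 180°.
Back-azimuth from P₂ (-74.827°, 82.114°) to P₁ (-38.668°, 25.715°), with Δλ' = λ₁ − λ₂ = -56.399°: atan2( sin Δλ' cos φ₁ , cos φ₂ sin φ₁ − sin φ₂ cos φ₁ cos Δλ' ) = 291.295°.
Final bearing = (291.295° + 180°) mod 360° = 111.295°.

final bearing 111.295°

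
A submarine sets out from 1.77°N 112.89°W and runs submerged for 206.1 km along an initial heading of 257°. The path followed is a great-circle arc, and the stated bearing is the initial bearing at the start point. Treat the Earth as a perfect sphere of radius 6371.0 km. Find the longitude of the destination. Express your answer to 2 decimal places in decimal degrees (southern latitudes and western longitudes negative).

δ = 206.1/6371 = 0.032350 rad (1.8535°).
Start latitude φ₁ = 0.030892 rad; initial bearing θ = 4.485496 rad.
sin φ₂ = sin φ₁ cos δ + cos φ₁ sin δ cos θ = (0.030887)(0.999477) + (0.999523)(0.032344)(-0.224951) = 0.023599
φ₂ = asin(0.023599) = 0.023601 rad = 1.35°.
Then Δλ = atan2(-0.031500, 0.998748) = -0.031529 rad, from sin θ sin δ cos φ₁ over cos δ − sin φ₁ sin φ₂.
λ₂ = λ₁ + Δλ = -114.70°.

longitude -114.70°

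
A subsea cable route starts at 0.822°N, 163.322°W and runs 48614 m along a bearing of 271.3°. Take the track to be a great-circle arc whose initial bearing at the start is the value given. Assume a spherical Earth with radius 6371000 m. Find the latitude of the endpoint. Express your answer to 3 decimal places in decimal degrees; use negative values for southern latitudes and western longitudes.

latitude 0.832°

Central angle δ = d/R = 0.007631 rad.
Converting: φ₁ = 0.014347 rad, θ = 4.735078 rad.
sin φ₂ = sin φ₁ cos δ + cos φ₁ sin δ cos θ = (0.014346)(0.999971) + (0.999897)(0.007630)(0.022687) = 0.014519
φ₂ = asin(0.014519) = 0.014519 rad = 0.832°.
Then Δλ = atan2(-0.007628, 0.999763) = -0.007629 rad, from sin θ sin δ cos φ₁ over cos δ − sin φ₁ sin φ₂.
Hence λ₂ = -163.322° + -0.437° = -163.759°.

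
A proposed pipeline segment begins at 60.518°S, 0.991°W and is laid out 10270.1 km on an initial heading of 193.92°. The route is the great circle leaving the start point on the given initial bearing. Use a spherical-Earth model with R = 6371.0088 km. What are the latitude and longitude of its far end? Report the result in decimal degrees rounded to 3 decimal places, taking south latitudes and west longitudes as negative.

The arc subtends δ = 10270.1/6371.0088 = 1.612005 rad at the centre.
With φ₁ = -60.518° = -1.056238 rad and θ = 193.92° = 3.384542 rad:
Applying the spherical law of cosines for sides, sin φ₂ = sin φ₁ cos δ + cos φ₁ sin δ cos θ = -0.441429, so φ₂ = -26.195°.
Δλ = atan2( sin θ sin δ cos φ₁ , cos δ − sin φ₁ sin φ₂ ) = atan2(-0.118294, -0.425466) = -2.870407 rad = -164.462°.
Hence λ₂ = -0.991° + -164.462° = -165.453°.

latitude -26.195°, longitude -165.453°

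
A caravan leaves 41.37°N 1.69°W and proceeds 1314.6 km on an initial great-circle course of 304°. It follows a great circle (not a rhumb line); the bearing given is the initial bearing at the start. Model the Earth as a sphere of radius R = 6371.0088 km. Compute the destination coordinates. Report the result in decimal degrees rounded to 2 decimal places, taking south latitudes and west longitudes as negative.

latitude 47.13°, longitude -16.15°

Angular distance δ = d/R = 1314.6 / 6371.0088 = 0.206341 rad.
With φ₁ = 41.37° = 0.722043 rad and θ = 304° = 5.305801 rad:
Destination latitude: φ₂ = arcsin( sin φ₁ cos δ + cos φ₁ sin δ cos θ ) = arcsin(0.732877) = 47.13°.
Δλ = atan2( sin θ sin δ cos φ₁ , cos δ − sin φ₁ sin φ₂ ) = atan2(-0.127467, 0.494415) = -0.252320 rad = -14.46°.
Hence λ₂ = -1.69° + -14.46° = -16.15°.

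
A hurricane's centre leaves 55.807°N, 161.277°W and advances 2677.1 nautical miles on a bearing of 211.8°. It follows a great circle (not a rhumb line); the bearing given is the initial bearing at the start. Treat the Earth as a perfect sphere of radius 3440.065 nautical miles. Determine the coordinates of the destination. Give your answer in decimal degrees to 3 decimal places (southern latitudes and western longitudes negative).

latitude 14.701°, longitude 176.238°

Central angle δ = d/R = 0.778212 rad.
Start latitude φ₁ = 0.974016 rad; initial bearing θ = 3.696607 rad.
sin φ₂ = sin φ₁ cos δ + cos φ₁ sin δ cos θ = (0.827149)(0.712170) + (0.561982)(0.702007)(-0.849893) = 0.253775
φ₂ = asin(0.253775) = 0.256581 rad = 14.701°.
Then Δλ = atan2(-0.207892, 0.502260) = -0.392443 rad, from sin θ sin δ cos φ₁ over cos δ − sin φ₁ sin φ₂.
λ₂ = -161.277° + -22.485° = -183.762°, normalized to (−180°, 180°] → 176.238°.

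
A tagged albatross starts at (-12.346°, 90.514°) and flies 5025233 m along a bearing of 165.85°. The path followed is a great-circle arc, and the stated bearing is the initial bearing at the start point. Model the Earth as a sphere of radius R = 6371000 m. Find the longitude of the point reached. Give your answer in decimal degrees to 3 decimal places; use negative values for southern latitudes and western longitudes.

longitude 108.279°

The arc subtends δ = 5025233/6371000 = 0.788767 rad at the centre.
With φ₁ = -12.346° = -0.215478 rad and θ = 165.85° = 2.894629 rad:
Applying the spherical law of cosines for sides, sin φ₂ = sin φ₁ cos δ + cos φ₁ sin δ cos θ = -0.822728, so φ₂ = -55.359°.
For the longitude increment, Δλ = atan2( sin θ sin δ cos φ₁, cos δ − sin φ₁ sin φ₂ ) = atan2(0.169431, 0.528809) = 17.765°.
Hence λ₂ = 90.514° + 17.765° = 108.279°.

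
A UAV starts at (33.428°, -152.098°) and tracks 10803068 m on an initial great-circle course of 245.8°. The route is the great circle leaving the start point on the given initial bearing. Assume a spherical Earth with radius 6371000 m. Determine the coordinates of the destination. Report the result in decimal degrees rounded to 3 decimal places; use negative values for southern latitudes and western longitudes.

The arc subtends δ = 10803068/6371000 = 1.695663 rad at the centre.
Converting: φ₁ = 0.583429 rad, θ = 4.290019 rad.
Applying the spherical law of cosines for sides, sin φ₂ = sin φ₁ cos δ + cos φ₁ sin δ cos θ = -0.408058, so φ₂ = -24.083°.
For the longitude increment, Δλ = atan2( sin θ sin δ cos φ₁, cos δ − sin φ₁ sin φ₂ ) = atan2(-0.755309, 0.100252) = -82.439°.
λ₂ = -152.098° + -82.439° = -234.537°, normalized to (−180°, 180°] → 125.463°.

latitude -24.083°, longitude 125.463°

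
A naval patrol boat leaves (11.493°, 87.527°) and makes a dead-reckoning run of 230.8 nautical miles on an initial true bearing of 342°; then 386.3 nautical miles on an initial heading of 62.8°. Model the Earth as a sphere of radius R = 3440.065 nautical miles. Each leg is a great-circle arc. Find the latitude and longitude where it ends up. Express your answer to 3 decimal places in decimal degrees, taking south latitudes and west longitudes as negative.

latitude 18.004°, longitude 92.313°

Apply the spherical direct solution leg by leg, carrying full precision between legs.
Leg 1: from (11.493°, 87.527°), δ = 230.8/3440.065 = 0.067092 rad, θ = 342° → φ = 15.146°, λ = 86.297°.
Leg 2: from (15.146°, 86.297°), δ = 386.3/3440.065 = 0.112294 rad, θ = 62.8° → φ = 18.004°, λ = 92.313°.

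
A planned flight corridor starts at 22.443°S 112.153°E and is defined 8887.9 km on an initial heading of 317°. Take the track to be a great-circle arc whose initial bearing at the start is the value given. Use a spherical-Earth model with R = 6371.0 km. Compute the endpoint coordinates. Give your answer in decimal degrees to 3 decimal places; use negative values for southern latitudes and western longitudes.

latitude 36.784°, longitude 55.179°

δ = 8887.9/6371 = 1.395056 rad (79.9308°).
With φ₁ = -22.443° = -0.391704 rad and θ = 317° = 5.532694 rad:
Destination latitude: φ₂ = arcsin( sin φ₁ cos δ + cos φ₁ sin δ cos θ ) = arcsin(0.598803) = 36.784°.
Δλ = atan2( sin θ sin δ cos φ₁ , cos δ − sin φ₁ sin φ₂ ) = atan2(-0.620635, 0.403439) = -0.994391 rad = -56.974°.
λ₂ = 112.153° + -56.974° = 55.179°.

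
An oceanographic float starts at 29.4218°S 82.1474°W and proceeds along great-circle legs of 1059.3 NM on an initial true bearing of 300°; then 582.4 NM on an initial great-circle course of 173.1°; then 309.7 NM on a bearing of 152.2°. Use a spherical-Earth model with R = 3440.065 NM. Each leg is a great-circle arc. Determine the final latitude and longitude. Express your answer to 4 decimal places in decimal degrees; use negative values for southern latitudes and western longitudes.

latitude -33.7977°, longitude -94.1080°

Apply the spherical direct solution leg by leg, carrying full precision between legs.
Leg 1: from (-29.4218°, -82.1474°), δ = 1059.3/3440.065 = 0.307930 rad, θ = 300° → φ = -19.6413°, λ = -98.3298°.
Leg 2: from (-19.6413°, -98.3298°), δ = 582.4/3440.065 = 0.169299 rad, θ = 173.1° → φ = -29.2659°, λ = -97.0002°.
Leg 3: from (-29.2659°, -97.0002°), δ = 309.7/3440.065 = 0.090027 rad, θ = 152.2° → φ = -33.7977°, λ = -94.1080°.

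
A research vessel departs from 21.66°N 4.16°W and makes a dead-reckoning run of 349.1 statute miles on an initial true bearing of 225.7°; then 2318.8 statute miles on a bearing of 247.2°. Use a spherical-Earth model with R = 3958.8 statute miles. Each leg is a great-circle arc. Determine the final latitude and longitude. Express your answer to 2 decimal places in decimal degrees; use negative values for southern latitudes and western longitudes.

latitude 3.16°, longitude -38.65°

Apply the spherical direct solution leg by leg, carrying full precision between legs.
Leg 1: from (21.66°, -4.16°), δ = 349.1/3958.8 = 0.088183 rad, θ = 225.7° → φ = 18.09°, λ = -7.96°.
Leg 2: from (18.09°, -7.96°), δ = 2318.8/3958.8 = 0.585733 rad, θ = 247.2° → φ = 3.16°, λ = -38.65°.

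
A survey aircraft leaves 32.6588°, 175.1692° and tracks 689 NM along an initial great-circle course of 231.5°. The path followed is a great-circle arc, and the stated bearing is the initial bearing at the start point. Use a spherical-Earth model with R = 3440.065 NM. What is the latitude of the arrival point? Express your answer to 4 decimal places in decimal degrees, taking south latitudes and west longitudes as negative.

Central angle δ = d/R = 0.200287 rad.
Start latitude φ₁ = 0.570004 rad; initial bearing θ = 4.040437 rad.
Destination latitude: φ₂ = arcsin( sin φ₁ cos δ + cos φ₁ sin δ cos θ ) = arcsin(0.424579) = 25.1240°.
Then Δλ = atan2(-0.131084, 0.750892) = -0.172829 rad, from sin θ sin δ cos φ₁ over cos δ − sin φ₁ sin φ₂.
λ₂ = 175.1692° + -9.9024° = 165.2668°.

latitude 25.1240°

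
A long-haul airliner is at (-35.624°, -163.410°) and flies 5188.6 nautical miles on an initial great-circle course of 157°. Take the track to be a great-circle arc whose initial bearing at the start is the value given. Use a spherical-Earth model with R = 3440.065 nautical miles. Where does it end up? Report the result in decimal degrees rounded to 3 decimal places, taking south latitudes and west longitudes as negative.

latitude -51.551°, longitude -22.250°

The arc subtends δ = 5188.6/3440.065 = 1.508285 rad at the centre.
With φ₁ = -35.624° = -0.621756 rad and θ = 157° = 2.740167 rad:
Destination latitude: φ₂ = arcsin( sin φ₁ cos δ + cos φ₁ sin δ cos θ ) = arcsin(-0.783164) = -51.551°.
Then Δλ = atan2(0.316988, -0.393694) = 2.463711 rad, from sin θ sin δ cos φ₁ over cos δ − sin φ₁ sin φ₂.
Hence λ₂ = -163.410° + 141.160° = -22.250°.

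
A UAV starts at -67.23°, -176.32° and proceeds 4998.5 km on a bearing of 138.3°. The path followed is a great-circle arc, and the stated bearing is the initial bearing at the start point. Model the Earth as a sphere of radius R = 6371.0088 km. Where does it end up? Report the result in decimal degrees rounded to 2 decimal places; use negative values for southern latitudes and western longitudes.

latitude -58.95°, longitude -61.99°

The arc subtends δ = 4998.5/6371.0088 = 0.784570 rad at the centre.
With φ₁ = -67.23° = -1.173385 rad and θ = 138.3° = 2.413790 rad:
Destination latitude: φ₂ = arcsin( sin φ₁ cos δ + cos φ₁ sin δ cos θ ) = arcsin(-0.856705) = -58.95°.
For the longitude increment, Δλ = atan2( sin θ sin δ cos φ₁, cos δ − sin φ₁ sin φ₂ ) = atan2(0.181905, -0.082246) = 114.33°.
λ₂ = λ₁ + Δλ = -61.99°.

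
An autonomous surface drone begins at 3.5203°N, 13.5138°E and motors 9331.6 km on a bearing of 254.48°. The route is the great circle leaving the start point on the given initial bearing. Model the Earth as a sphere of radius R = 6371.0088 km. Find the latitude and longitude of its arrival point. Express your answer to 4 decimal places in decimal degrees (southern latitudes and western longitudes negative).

latitude -15.0146°, longitude -69.2274°

The arc subtends δ = 9331.6/6371.0088 = 1.464697 rad at the centre.
Start latitude φ₁ = 0.061441 rad; initial bearing θ = 4.441514 rad.
sin φ₂ = sin φ₁ cos δ + cos φ₁ sin δ cos θ = (0.061402)(0.105900) + (0.998113)(0.994377)(-0.267575) = -0.259066
φ₂ = asin(-0.259066) = -0.262055 rad = -15.0146°.
Δλ = atan2( sin θ sin δ cos φ₁ , cos δ − sin φ₁ sin φ₂ ) = atan2(-0.956311, 0.121807) = -1.444107 rad = -82.7412°.
λ₂ = 13.5138° + -82.7412° = -69.2274°.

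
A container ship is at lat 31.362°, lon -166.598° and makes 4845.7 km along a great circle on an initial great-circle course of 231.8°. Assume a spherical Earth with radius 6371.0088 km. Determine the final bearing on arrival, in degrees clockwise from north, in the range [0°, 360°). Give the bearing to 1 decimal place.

final bearing 222.2°

Angular distance δ = d/R = 4845.7 / 6371.0088 = 0.760586 rad.
Converting: φ₁ = 0.547370 rad, θ = 4.045673 rad.
Destination latitude: φ₂ = arcsin( sin φ₁ cos δ + cos φ₁ sin δ cos θ ) = arcsin(0.013012) = 0.746°.
For the longitude increment, Δλ = atan2( sin θ sin δ cos φ₁, cos δ − sin φ₁ sin φ₂ ) = atan2(-0.462579, 0.717660) = -32.804°.
λ₂ = -166.598° + -32.804° = -199.402°, normalized to (−180°, 180°] → 160.598°.
The forward bearing on arrival equals the back-azimuth from the destination plus 180°.
Back-azimuth from P₂ (0.7°, 160.6°) to P₁ (31.4°, -166.6°), with Δλ' = λ₁ − λ₂ = -327.2°: atan2( sin Δλ' cos φ₁ , cos φ₂ sin φ₁ − sin φ₂ cos φ₁ cos Δλ' ) = 42.2°.
Final bearing = (42.2° + 180°) mod 360° = 222.2°.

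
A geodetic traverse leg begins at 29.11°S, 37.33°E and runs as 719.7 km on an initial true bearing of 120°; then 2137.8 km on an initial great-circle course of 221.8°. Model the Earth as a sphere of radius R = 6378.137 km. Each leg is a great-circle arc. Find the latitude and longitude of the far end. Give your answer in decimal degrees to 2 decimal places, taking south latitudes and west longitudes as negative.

latitude -45.27°, longitude 25.79°

Apply the spherical direct solution leg by leg, carrying full precision between legs.
Leg 1: from (-29.11°, 37.33°), δ = 719.7/6378.137 = 0.112839 rad, θ = 120° → φ = -32.18°, λ = 43.95°.
Leg 2: from (-32.18°, 43.95°), δ = 2137.8/6378.137 = 0.335176 rad, θ = 221.8° → φ = -45.27°, λ = 25.79°.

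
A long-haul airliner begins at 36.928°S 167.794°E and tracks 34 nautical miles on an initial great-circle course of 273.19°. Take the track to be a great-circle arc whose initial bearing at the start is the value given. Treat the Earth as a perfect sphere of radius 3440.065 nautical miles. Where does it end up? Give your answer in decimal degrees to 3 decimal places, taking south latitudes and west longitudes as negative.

latitude -36.894°, longitude 167.087°

δ = 34/3440.065 = 0.009884 rad (0.5663°).
Start latitude φ₁ = -0.644515 rad; initial bearing θ = 4.768065 rad.
Destination latitude: φ₂ = arcsin( sin φ₁ cos δ + cos φ₁ sin δ cos θ ) = arcsin(-0.600342) = -36.894°.
Then Δλ = atan2(-0.007888, 0.639259) = -0.012339 rad, from sin θ sin δ cos φ₁ over cos δ − sin φ₁ sin φ₂.
λ₂ = λ₁ + Δλ = 167.087°.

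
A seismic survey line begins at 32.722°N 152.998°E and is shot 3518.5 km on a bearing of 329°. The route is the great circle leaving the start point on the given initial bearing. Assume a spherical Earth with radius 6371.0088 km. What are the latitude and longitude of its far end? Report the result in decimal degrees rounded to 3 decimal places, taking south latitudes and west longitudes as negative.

latitude 56.985°, longitude 123.269°

The arc subtends δ = 3518.5/6371.0088 = 0.552267 rad at the centre.
Start latitude φ₁ = 0.571107 rad; initial bearing θ = 5.742133 rad.
Destination latitude: φ₂ = arcsin( sin φ₁ cos δ + cos φ₁ sin δ cos θ ) = arcsin(0.838524) = 56.985°.
Then Δλ = atan2(-0.227319, 0.398062) = -0.518872 rad, from sin θ sin δ cos φ₁ over cos δ − sin φ₁ sin φ₂.
λ₂ = λ₁ + Δλ = 123.269°.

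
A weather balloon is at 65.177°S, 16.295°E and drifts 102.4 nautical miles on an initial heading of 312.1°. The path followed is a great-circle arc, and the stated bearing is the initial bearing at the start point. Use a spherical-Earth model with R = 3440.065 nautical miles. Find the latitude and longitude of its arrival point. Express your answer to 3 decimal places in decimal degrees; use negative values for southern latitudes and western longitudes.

latitude -64.005°, longitude 13.407°

δ = 102.4/3440.065 = 0.029767 rad (1.7055°).
Start latitude φ₁ = -1.137553 rad; initial bearing θ = 5.447173 rad.
sin φ₂ = sin φ₁ cos δ + cos φ₁ sin δ cos θ = (-0.907609)(0.999557) + (0.419816)(0.029762)(0.670427) = -0.898830
φ₂ = asin(-0.898830) = -1.117093 rad = -64.005°.
Δλ = atan2( sin θ sin δ cos φ₁ , cos δ − sin φ₁ sin φ₂ ) = atan2(-0.009271, 0.183771) = -0.050405 rad = -2.888°.
λ₂ = 16.295° + -2.888° = 13.407°.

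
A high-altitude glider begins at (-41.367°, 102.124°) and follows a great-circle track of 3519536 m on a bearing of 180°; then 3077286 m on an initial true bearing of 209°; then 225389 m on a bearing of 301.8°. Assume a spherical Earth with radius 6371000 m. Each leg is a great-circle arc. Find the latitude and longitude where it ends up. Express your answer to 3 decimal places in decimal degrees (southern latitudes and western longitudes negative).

latitude -73.776°, longitude -24.026°

Apply the spherical direct solution leg by leg, carrying full precision between legs.
Leg 1: from (-41.367°, 102.124°), δ = 3519536/6371000 = 0.552431 rad, θ = 180° → φ = -73.019°, λ = 102.124°.
Leg 2: from (-73.019°, 102.124°), δ = 3077286/6371000 = 0.483015 rad, θ = 209° → φ = -74.934°, λ = -17.850°.
Leg 3: from (-74.934°, -17.850°), δ = 225389/6371000 = 0.035377 rad, θ = 301.8° → φ = -73.776°, λ = -24.026°.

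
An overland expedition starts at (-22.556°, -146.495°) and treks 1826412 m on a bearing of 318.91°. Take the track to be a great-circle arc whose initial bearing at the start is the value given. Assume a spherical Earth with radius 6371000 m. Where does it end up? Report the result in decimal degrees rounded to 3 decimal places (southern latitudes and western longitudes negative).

Central angle δ = d/R = 0.286676 rad.
With φ₁ = -22.556° = -0.393676 rad and θ = 318.91° = 5.566030 rad:
sin φ₂ = sin φ₁ cos δ + cos φ₁ sin δ cos θ = (-0.383586)(0.959189) + (0.923505)(0.282765)(0.753678) = -0.171120
φ₂ = asin(-0.171120) = -0.171966 rad = -9.853°.
Δλ = atan2( sin θ sin δ cos φ₁ , cos δ − sin φ₁ sin φ₂ ) = atan2(-0.171629, 0.893550) = -0.189765 rad = -10.873°.
λ₂ = -146.495° + -10.873° = -157.368°.

latitude -9.853°, longitude -157.368°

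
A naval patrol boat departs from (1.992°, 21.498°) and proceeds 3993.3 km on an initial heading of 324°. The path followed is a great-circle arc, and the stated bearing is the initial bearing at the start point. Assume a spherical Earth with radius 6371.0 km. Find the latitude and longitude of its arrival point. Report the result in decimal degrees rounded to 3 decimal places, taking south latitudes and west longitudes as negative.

Central angle δ = d/R = 0.626793 rad.
Converting: φ₁ = 0.034767 rad, θ = 5.654867 rad.
Destination latitude: φ₂ = arcsin( sin φ₁ cos δ + cos φ₁ sin δ cos θ ) = arcsin(0.502395) = 30.159°.
For the longitude increment, Δλ = atan2( sin θ sin δ cos φ₁, cos δ − sin φ₁ sin φ₂ ) = atan2(-0.344557, 0.792449) = -23.499°.
Hence λ₂ = 21.498° + -23.499° = -2.001°.

latitude 30.159°, longitude -2.001°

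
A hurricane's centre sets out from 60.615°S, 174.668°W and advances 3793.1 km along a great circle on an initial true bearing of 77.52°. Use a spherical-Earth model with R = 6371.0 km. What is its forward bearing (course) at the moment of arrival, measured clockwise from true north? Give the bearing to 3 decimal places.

final bearing 39.730°

δ = 3793.1/6371 = 0.595370 rad (34.1122°).
Converting: φ₁ = -1.057931 rad, θ = 1.352979 rad.
Applying the spherical law of cosines for sides, sin φ₂ = sin φ₁ cos δ + cos φ₁ sin δ cos θ = -0.661955, so φ₂ = -41.449°.
For the longitude increment, Δλ = atan2( sin θ sin δ cos φ₁, cos δ − sin φ₁ sin φ₂ ) = atan2(0.268676, 0.251152) = 46.931°.
λ₂ = -174.668° + 46.931° = -127.737°.
The forward bearing on arrival equals the back-azimuth from the destination plus 180°.
Back-azimuth from P₂ (-41.449°, -127.737°) to P₁ (-60.615°, -174.668°), with Δλ' = λ₁ − λ₂ = -46.931°: atan2( sin Δλ' cos φ₁ , cos φ₂ sin φ₁ − sin φ₂ cos φ₁ cos Δλ' ) = 219.730°.
Final bearing = (219.730° + 180°) mod 360° = 39.730°.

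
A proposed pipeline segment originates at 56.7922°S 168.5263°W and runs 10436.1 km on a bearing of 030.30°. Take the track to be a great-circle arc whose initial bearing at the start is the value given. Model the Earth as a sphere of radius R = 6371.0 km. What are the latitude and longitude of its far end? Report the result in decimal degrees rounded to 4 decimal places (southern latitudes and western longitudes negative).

latitude 31.8726°, longitude -132.1732°

δ = 10436.1/6371 = 1.638063 rad (93.8541°).
With φ₁ = -56.7922° = -0.991211 rad and θ = 30.3° = 0.528835 rad:
sin φ₂ = sin φ₁ cos δ + cos φ₁ sin δ cos θ = (-0.836690)(-0.067216) + (0.547677)(0.997738)(0.863396) = 0.528032
φ₂ = asin(0.528032) = 0.556281 rad = 31.8726°.
Then Δλ = atan2(0.275693, 0.374583) = 0.634482 rad, from sin θ sin δ cos φ₁ over cos δ − sin φ₁ sin φ₂.
Hence λ₂ = -168.5263° + 36.3531° = -132.1732°.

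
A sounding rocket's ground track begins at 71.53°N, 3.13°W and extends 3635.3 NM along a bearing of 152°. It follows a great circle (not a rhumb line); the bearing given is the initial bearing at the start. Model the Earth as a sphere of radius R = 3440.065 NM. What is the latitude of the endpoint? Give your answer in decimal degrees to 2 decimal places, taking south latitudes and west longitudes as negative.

Central angle δ = d/R = 1.056753 rad.
With φ₁ = 71.53° = 1.248434 rad and θ = 152° = 2.652900 rad:
Destination latitude: φ₂ = arcsin( sin φ₁ cos δ + cos φ₁ sin δ cos θ ) = arcsin(0.222800) = 12.87°.
Δλ = atan2( sin θ sin δ cos φ₁ , cos δ − sin φ₁ sin φ₂ ) = atan2(0.129511, 0.280379) = 0.432717 rad = 24.79°.
λ₂ = -3.13° + 24.79° = 21.66°.

latitude 12.87°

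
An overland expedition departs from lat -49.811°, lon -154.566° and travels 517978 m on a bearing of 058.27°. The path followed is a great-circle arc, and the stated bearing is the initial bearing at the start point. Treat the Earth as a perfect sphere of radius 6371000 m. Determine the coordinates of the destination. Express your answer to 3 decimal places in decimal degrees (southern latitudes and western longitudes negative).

δ = 517978/6371000 = 0.081302 rad (4.6583°).
Start latitude φ₁ = -0.869366 rad; initial bearing θ = 1.017003 rad.
Destination latitude: φ₂ = arcsin( sin φ₁ cos δ + cos φ₁ sin δ cos θ ) = arcsin(-0.733834) = -47.209°.
For the longitude increment, Δλ = atan2( sin θ sin δ cos φ₁, cos δ − sin φ₁ sin φ₂ ) = atan2(0.044575, 0.436106) = 5.836°.
λ₂ = -154.566° + 5.836° = -148.730°.

latitude -47.209°, longitude -148.730°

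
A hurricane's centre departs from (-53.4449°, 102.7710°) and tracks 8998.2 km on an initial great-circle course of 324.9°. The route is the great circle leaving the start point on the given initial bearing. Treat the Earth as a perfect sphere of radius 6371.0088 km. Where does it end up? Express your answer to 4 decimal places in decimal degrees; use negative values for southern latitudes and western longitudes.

The arc subtends δ = 8998.2/6371.0088 = 1.412367 rad at the centre.
With φ₁ = -53.4449° = -0.932789 rad and θ = 324.9° = 5.670575 rad:
sin φ₂ = sin φ₁ cos δ + cos φ₁ sin δ cos θ = (-0.803284)(0.157768) + (0.595596)(0.987476)(0.818150) = 0.354451
φ₂ = asin(0.354451) = 0.362327 rad = 20.7598°.
Then Δλ = atan2(-0.338182, 0.442493) = -0.652568 rad, from sin θ sin δ cos φ₁ over cos δ − sin φ₁ sin φ₂.
λ₂ = 102.7710° + -37.3894° = 65.3816°.

latitude 20.7598°, longitude 65.3816°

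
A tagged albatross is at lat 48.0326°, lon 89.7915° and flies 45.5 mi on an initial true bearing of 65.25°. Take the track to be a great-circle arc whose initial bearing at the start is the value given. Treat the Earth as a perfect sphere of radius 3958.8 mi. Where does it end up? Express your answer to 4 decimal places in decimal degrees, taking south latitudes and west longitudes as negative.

latitude 48.3048°, longitude 90.6906°

The arc subtends δ = 45.5/3958.8 = 0.011493 rad at the centre.
Start latitude φ₁ = 0.838327 rad; initial bearing θ = 1.138827 rad.
Applying the spherical law of cosines for sides, sin φ₂ = sin φ₁ cos δ + cos φ₁ sin δ cos θ = 0.746694, so φ₂ = 48.3048°.
For the longitude increment, Δλ = atan2( sin θ sin δ cos φ₁, cos δ − sin φ₁ sin φ₂ ) = atan2(0.006980, 0.444748) = 0.8991°.
λ₂ = λ₁ + Δλ = 90.6906°.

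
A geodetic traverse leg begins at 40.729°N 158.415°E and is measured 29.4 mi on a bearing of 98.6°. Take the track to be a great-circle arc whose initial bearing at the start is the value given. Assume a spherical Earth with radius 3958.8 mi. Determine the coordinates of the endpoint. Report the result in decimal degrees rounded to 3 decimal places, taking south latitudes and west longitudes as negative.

latitude 40.664°, longitude 158.970°

Central angle δ = d/R = 0.007426 rad.
Start latitude φ₁ = 0.710855 rad; initial bearing θ = 1.720895 rad.
Applying the spherical law of cosines for sides, sin φ₂ = sin φ₁ cos δ + cos φ₁ sin δ cos θ = 0.651623, so φ₂ = 40.664°.
Δλ = atan2( sin θ sin δ cos φ₁ , cos δ − sin φ₁ sin φ₂ ) = atan2(0.005564, 0.574800) = 0.009680 rad = 0.555°.
λ₂ = 158.415° + 0.555° = 158.970°.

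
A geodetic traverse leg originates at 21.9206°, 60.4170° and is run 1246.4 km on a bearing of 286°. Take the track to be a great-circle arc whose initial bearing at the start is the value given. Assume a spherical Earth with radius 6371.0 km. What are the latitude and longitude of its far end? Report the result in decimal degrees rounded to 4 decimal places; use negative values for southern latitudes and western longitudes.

latitude 24.5765°, longitude 48.5597°

The arc subtends δ = 1246.4/6371 = 0.195636 rad at the centre.
Start latitude φ₁ = 0.382587 rad; initial bearing θ = 4.991642 rad.
Destination latitude: φ₂ = arcsin( sin φ₁ cos δ + cos φ₁ sin δ cos θ ) = arcsin(0.415907) = 24.5765°.
For the longitude increment, Δλ = atan2( sin θ sin δ cos φ₁, cos δ − sin φ₁ sin φ₂ ) = atan2(-0.173351, 0.825657) = -11.8573°.
λ₂ = λ₁ + Δλ = 48.5597°.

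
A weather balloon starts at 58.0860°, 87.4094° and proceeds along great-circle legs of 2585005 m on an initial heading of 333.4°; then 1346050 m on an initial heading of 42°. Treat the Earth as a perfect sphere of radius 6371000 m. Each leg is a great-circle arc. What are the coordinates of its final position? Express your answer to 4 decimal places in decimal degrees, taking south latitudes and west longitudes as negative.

latitude 80.0661°, longitude 98.3257°

Apply the spherical direct solution leg by leg, carrying full precision between legs.
Leg 1: from (58.0860°, 87.4094°), δ = 2585005/6371000 = 0.405746 rad, θ = 333.4° → φ = 75.1269°, λ = 43.8953°.
Leg 2: from (75.1269°, 43.8953°), δ = 1346050/6371000 = 0.211278 rad, θ = 42° → φ = 80.0661°, λ = 98.3257°.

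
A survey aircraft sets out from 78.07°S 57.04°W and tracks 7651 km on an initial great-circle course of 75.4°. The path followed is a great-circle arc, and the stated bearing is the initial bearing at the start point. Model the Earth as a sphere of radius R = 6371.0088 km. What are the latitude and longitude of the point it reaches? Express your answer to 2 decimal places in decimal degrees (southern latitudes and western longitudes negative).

Central angle δ = d/R = 1.200909 rad.
Start latitude φ₁ = -1.362579 rad; initial bearing θ = 1.315978 rad.
Destination latitude: φ₂ = arcsin( sin φ₁ cos δ + cos φ₁ sin δ cos θ ) = arcsin(-0.305120) = -17.77°.
Δλ = atan2( sin θ sin δ cos φ₁ , cos δ − sin φ₁ sin φ₂ ) = atan2(0.186512, 0.062981) = 1.245139 rad = 71.34°.
λ₂ = λ₁ + Δλ = 14.30°.

latitude -17.77°, longitude 14.30°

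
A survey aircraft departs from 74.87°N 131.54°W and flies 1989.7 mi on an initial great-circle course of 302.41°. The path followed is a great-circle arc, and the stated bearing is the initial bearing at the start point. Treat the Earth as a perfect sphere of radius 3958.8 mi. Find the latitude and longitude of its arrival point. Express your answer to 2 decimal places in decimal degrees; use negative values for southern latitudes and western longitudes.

δ = 1989.7/3958.8 = 0.502602 rad (28.7970°).
Start latitude φ₁ = 1.306728 rad; initial bearing θ = 5.278050 rad.
Applying the spherical law of cosines for sides, sin φ₂ = sin φ₁ cos δ + cos φ₁ sin δ cos θ = 0.913343, so φ₂ = 65.97°.
Δλ = atan2( sin θ sin δ cos φ₁ , cos δ − sin φ₁ sin φ₂ ) = atan2(-0.106146, -0.005351) = -1.621166 rad = -92.89°.
λ₂ = -131.54° + -92.89° = -224.43°, normalized to (−180°, 180°] → 135.57°.

latitude 65.97°, longitude 135.57°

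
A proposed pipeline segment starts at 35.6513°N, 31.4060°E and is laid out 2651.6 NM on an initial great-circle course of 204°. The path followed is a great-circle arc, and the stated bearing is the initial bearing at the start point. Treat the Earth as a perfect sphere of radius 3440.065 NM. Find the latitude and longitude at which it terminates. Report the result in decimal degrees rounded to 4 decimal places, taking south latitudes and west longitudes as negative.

The arc subtends δ = 2651.6/3440.065 = 0.770799 rad at the centre.
Converting: φ₁ = 0.622233 rad, θ = 3.560472 rad.
Destination latitude: φ₂ = arcsin( sin φ₁ cos δ + cos φ₁ sin δ cos θ ) = arcsin(-0.099076) = -5.6860°.
Δλ = atan2( sin θ sin δ cos φ₁ , cos δ − sin φ₁ sin φ₂ ) = atan2(-0.230266, 0.775101) = -0.288775 rad = -16.5456°.
λ₂ = 31.4060° + -16.5456° = 14.8604°.

latitude -5.6860°, longitude 14.8604°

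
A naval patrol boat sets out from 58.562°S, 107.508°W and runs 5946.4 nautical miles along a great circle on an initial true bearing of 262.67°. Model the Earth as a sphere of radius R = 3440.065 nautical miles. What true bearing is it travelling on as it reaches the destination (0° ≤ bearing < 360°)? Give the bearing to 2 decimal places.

Angular distance δ = d/R = 5946.4 / 3440.065 = 1.728572 rad.
Start latitude φ₁ = -1.022100 rad; initial bearing θ = 4.584456 rad.
Destination latitude: φ₂ = arcsin( sin φ₁ cos δ + cos φ₁ sin δ cos θ ) = arcsin(0.068339) = 3.919°.
Then Δλ = atan2(-0.510888, -0.098815) = -1.761855 rad, from sin θ sin δ cos φ₁ over cos δ − sin φ₁ sin φ₂.
λ₂ = -107.508° + -100.947° = -208.455°, normalized to (−180°, 180°] → 151.545°.
The forward bearing on arrival equals the back-azimuth from the destination plus 180°.
Back-azimuth from P₂ (3.92°, 151.55°) to P₁ (-58.56°, -107.51°), with Δλ' = λ₁ − λ₂ = -259.05°: atan2( sin Δλ' cos φ₁ , cos φ₂ sin φ₁ − sin φ₂ cos φ₁ cos Δλ' ) = 148.77°.
Final bearing = (148.77° + 180°) mod 360° = 328.77°.

final bearing 328.77°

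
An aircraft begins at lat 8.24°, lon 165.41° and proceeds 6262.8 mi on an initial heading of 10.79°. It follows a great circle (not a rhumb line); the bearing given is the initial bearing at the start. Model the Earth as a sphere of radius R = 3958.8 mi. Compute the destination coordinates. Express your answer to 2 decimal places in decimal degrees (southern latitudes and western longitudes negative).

Central angle δ = d/R = 1.581995 rad.
With φ₁ = 8.24° = 0.143815 rad and θ = 10.79° = 0.188321 rad:
Applying the spherical law of cosines for sides, sin φ₂ = sin φ₁ cos δ + cos φ₁ sin δ cos θ = 0.970513, so φ₂ = 76.05°.
Then Δλ = atan2(0.185266, -0.150292) = 2.252344 rad, from sin θ sin δ cos φ₁ over cos δ − sin φ₁ sin φ₂.
λ₂ = 165.41° + 129.05° = 294.46°, normalized to (−180°, 180°] → -65.54°.

latitude 76.05°, longitude -65.54°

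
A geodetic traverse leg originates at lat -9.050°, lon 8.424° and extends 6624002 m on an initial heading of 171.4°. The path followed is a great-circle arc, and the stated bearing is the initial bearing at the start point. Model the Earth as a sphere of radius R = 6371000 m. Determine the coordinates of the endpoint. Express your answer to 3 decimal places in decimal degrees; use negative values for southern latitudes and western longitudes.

latitude -67.163°, longitude 27.828°

δ = 6624002/6371000 = 1.039712 rad (59.5711°).
Converting: φ₁ = -0.157952 rad, θ = 2.991494 rad.
sin φ₂ = sin φ₁ cos δ + cos φ₁ sin δ cos θ = (-0.157296)(0.506469) + (0.987551)(0.862258)(-0.988756) = -0.921616
φ₂ = asin(-0.921616) = -1.172223 rad = -67.163°.
For the longitude increment, Δλ = atan2( sin θ sin δ cos φ₁, cos δ − sin φ₁ sin φ₂ ) = atan2(0.127333, 0.361502) = 19.404°.
λ₂ = 8.424° + 19.404° = 27.828°.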